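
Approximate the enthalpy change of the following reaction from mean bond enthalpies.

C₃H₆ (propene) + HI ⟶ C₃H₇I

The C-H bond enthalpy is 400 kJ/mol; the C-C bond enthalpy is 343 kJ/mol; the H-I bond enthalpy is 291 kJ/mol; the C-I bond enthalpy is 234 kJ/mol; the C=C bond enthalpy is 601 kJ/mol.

ΔH ≈ −85 kJ

Bonds broken (reactants):
  C-C: 1 × 343 = 343
  C-H: 6 × 400 = 2400
  C=C: 1 × 601 = 601
  H-I: 1 × 291 = 291
  Σ(broken) = 3635 kJ
Bonds formed (products):
  C-C: 2 × 343 = 686
  C-H: 7 × 400 = 2800
  C-I: 1 × 234 = 234
  Σ(formed) = 3720 kJ
ΔH = Σ(broken) − Σ(formed) = 3635 − 3720 = −85 kJ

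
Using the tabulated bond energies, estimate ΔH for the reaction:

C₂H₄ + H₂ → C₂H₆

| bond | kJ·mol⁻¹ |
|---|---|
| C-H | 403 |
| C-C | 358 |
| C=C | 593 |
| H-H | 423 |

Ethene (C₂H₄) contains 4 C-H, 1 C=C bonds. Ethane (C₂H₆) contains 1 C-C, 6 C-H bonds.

ΔH ≈ −148 kJ

Bonds broken (reactants):
  C-H: 4 × 403 = 1612
  C=C: 1 × 593 = 593
  H-H: 1 × 423 = 423
  Σ(broken) = 2628 kJ
Bonds formed (products):
  C-C: 1 × 358 = 358
  C-H: 6 × 403 = 2418
  Σ(formed) = 2776 kJ
ΔH = Σ(broken) − Σ(formed) = 2628 − 2776 = −148 kJ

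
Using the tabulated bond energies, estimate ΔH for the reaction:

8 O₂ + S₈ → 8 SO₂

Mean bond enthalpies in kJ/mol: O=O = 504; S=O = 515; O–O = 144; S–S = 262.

Bonds broken (reactants):
  O=O: 8 × 504 = 4032
  S–S: 8 × 262 = 2096
  Σ(broken) = 6128 kJ
Bonds formed (products):
  S=O: 16 × 515 = 8240
  Σ(formed) = 8240 kJ
ΔH = Σ(broken) − Σ(formed) = 6128 − 8240 = −2112 kJ

ΔH ≈ −2112 kJ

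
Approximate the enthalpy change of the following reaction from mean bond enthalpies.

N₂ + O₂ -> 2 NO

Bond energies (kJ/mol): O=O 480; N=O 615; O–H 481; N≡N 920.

Bonds broken (reactants):
  N≡N: 1 × 920 = 920
  O=O: 1 × 480 = 480
  Σ(broken) = 1400 kJ
Bonds formed (products):
  N=O: 2 × 615 = 1230
  Σ(formed) = 1230 kJ
ΔH = Σ(broken) − Σ(formed) = 1400 − 1230 = +170 kJ

ΔH ≈ +170 kJ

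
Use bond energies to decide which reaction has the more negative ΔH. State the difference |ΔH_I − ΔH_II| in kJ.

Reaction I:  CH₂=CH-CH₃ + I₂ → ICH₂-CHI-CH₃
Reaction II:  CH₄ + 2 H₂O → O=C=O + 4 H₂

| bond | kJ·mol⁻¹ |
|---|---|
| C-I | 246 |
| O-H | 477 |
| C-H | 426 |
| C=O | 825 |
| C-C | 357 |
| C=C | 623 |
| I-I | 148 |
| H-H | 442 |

Reaction I:
  Bonds broken (reactants):
    C-C: 1 × 357 = 357
    C-H: 6 × 426 = 2556
    C=C: 1 × 623 = 623
    I-I: 1 × 148 = 148
    Σ(broken) = 3684 kJ
  Bonds formed (products):
    C-C: 2 × 357 = 714
    C-H: 6 × 426 = 2556
    C-I: 2 × 246 = 492
    Σ(formed) = 3762 kJ
  ΔH_I = 3684 − 3762 = −78 kJ
Reaction II:
  Bonds broken (reactants):
    C-H: 4 × 426 = 1704
    O-H: 4 × 477 = 1908
    Σ(broken) = 3612 kJ
  Bonds formed (products):
    C=O: 2 × 825 = 1650
    H-H: 4 × 442 = 1768
    Σ(formed) = 3418 kJ
  ΔH_II = 3612 − 3418 = +194 kJ
ΔH_I − ΔH_II = −272 kJ, so reaction I has the more negative ΔH; |ΔH_I − ΔH_II| = 272 kJ.

Reaction I, by 272 kJ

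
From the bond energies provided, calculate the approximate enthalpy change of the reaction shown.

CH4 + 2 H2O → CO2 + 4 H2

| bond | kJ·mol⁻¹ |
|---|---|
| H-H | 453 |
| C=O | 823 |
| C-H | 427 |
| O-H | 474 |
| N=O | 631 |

ΔH ≈ +146 kJ

Bonds broken (reactants):
  C-H: 4 × 427 = 1708
  O-H: 4 × 474 = 1896
  Σ(broken) = 3604 kJ
Bonds formed (products):
  C=O: 2 × 823 = 1646
  H-H: 4 × 453 = 1812
  Σ(formed) = 3458 kJ
ΔH = Σ(broken) − Σ(formed) = 3604 − 3458 = +146 kJ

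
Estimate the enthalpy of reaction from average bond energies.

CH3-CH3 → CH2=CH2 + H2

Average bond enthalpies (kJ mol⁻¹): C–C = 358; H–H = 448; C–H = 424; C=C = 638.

ΔH ≈ +120 kJ

Bonds broken (reactants):
  C–C: 1 × 358 = 358
  C–H: 6 × 424 = 2544
  Σ(broken) = 2902 kJ
Bonds formed (products):
  C–H: 4 × 424 = 1696
  C=C: 1 × 638 = 638
  H–H: 1 × 448 = 448
  Σ(formed) = 2782 kJ
ΔH = Σ(broken) − Σ(formed) = 2902 − 2782 = +120 kJ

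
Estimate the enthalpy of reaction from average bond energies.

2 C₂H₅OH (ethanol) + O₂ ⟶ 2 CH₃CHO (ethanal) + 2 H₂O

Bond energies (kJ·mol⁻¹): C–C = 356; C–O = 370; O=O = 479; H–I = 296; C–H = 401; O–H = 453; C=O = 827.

ΔH ≈ −539 kJ

Bonds broken (reactants):
  C–C: 2 × 356 = 712
  C–H: 10 × 401 = 4010
  C–O: 2 × 370 = 740
  O–H: 2 × 453 = 906
  O=O: 1 × 479 = 479
  Σ(broken) = 6847 kJ
Bonds formed (products):
  C–C: 2 × 356 = 712
  C–H: 8 × 401 = 3208
  C=O: 2 × 827 = 1654
  O–H: 4 × 453 = 1812
  Σ(formed) = 7386 kJ
ΔH = Σ(broken) − Σ(formed) = 6847 − 7386 = −539 kJ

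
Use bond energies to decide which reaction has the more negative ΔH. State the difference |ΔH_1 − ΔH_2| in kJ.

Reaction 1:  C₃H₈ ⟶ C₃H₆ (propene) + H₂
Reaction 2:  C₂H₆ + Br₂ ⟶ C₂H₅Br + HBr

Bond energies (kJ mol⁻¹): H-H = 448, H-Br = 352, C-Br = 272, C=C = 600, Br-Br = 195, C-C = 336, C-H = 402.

Reaction 2, by 119 kJ

Reaction 1:
  Bonds broken (reactants):
    C-C: 2 × 336 = 672
    C-H: 8 × 402 = 3216
    Σ(broken) = 3888 kJ
  Bonds formed (products):
    C-C: 1 × 336 = 336
    C-H: 6 × 402 = 2412
    C=C: 1 × 600 = 600
    H-H: 1 × 448 = 448
    Σ(formed) = 3796 kJ
  ΔH_1 = 3888 − 3796 = +92 kJ
Reaction 2:
  Bonds broken (reactants):
    Br-Br: 1 × 195 = 195
    C-C: 1 × 336 = 336
    C-H: 6 × 402 = 2412
    Σ(broken) = 2943 kJ
  Bonds formed (products):
    C-Br: 1 × 272 = 272
    C-C: 1 × 336 = 336
    C-H: 5 × 402 = 2010
    H-Br: 1 × 352 = 352
    Σ(formed) = 2970 kJ
  ΔH_2 = 2943 − 2970 = −27 kJ
ΔH_1 − ΔH_2 = +119 kJ, so reaction 2 has the more negative ΔH; |ΔH_1 − ΔH_2| = 119 kJ.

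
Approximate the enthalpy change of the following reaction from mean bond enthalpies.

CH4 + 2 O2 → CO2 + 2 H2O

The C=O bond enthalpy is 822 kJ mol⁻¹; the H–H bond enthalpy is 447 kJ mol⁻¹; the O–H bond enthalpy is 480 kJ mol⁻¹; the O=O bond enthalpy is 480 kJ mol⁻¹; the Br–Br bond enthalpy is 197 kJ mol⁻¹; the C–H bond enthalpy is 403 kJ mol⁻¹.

ΔH ≈ −992 kJ

Bonds broken (reactants):
  C–H: 4 × 403 = 1612
  O=O: 2 × 480 = 960
  Σ(broken) = 2572 kJ
Bonds formed (products):
  C=O: 2 × 822 = 1644
  O–H: 4 × 480 = 1920
  Σ(formed) = 3564 kJ
ΔH = Σ(broken) − Σ(formed) = 2572 − 3564 = −992 kJ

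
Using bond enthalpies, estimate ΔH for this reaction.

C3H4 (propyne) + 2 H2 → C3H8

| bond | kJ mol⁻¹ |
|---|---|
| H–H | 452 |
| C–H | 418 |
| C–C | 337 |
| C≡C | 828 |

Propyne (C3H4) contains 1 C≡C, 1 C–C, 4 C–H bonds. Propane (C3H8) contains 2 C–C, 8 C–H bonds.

Bonds broken (reactants):
  C≡C: 1 × 828 = 828
  C–C: 1 × 337 = 337
  C–H: 4 × 418 = 1672
  H–H: 2 × 452 = 904
  Σ(broken) = 3741 kJ
Bonds formed (products):
  C–C: 2 × 337 = 674
  C–H: 8 × 418 = 3344
  Σ(formed) = 4018 kJ
ΔH = Σ(broken) − Σ(formed) = 3741 − 4018 = −277 kJ

ΔH ≈ −277 kJ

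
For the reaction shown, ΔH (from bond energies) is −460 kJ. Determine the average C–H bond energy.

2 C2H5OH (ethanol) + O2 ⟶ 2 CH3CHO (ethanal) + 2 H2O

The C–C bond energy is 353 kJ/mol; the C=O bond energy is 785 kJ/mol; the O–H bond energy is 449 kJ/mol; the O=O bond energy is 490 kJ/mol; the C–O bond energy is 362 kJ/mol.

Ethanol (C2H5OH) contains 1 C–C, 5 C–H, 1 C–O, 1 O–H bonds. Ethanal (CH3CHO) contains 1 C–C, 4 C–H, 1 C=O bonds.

Let D be the C–H bond energy.
Σ(broken) = 2×353 + 10×D + 2×362 + 2×449 + 1×490 = 2818 + 10D
Σ(formed) = 2×353 + 8×D + 2×785 + 4×449 = 4072 + 8D
ΔH = Σ(broken) − Σ(formed) = (2818 + 10D) − (4072 + 8D) = −1254 + 2D
Setting this equal to −460 kJ gives 2D = 794, so D = 397 kJ/mol.

D(C–H) ≈ 397 kJ/mol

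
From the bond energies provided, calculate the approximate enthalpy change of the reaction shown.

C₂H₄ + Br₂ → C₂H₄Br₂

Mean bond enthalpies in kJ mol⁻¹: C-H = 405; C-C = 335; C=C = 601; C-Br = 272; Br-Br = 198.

ΔH ≈ −80 kJ

Bonds broken (reactants):
  Br-Br: 1 × 198 = 198
  C-H: 4 × 405 = 1620
  C=C: 1 × 601 = 601
  Σ(broken) = 2419 kJ
Bonds formed (products):
  C-Br: 2 × 272 = 544
  C-C: 1 × 335 = 335
  C-H: 4 × 405 = 1620
  Σ(formed) = 2499 kJ
ΔH = Σ(broken) − Σ(formed) = 2419 − 2499 = −80 kJ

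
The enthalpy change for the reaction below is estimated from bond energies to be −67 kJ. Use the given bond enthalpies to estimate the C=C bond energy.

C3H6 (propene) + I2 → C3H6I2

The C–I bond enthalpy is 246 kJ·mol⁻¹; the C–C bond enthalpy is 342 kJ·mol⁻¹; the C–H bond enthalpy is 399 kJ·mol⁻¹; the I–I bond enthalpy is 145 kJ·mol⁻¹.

Let D be the C=C bond energy.
Σ(broken) = 1×342 + 6×399 + 1×D + 1×145 = 2881 + D
Σ(formed) = 2×342 + 6×399 + 2×246 = 3570
ΔH = Σ(broken) − Σ(formed) = (2881 + D) − (3570) = −689 + D
Setting this equal to −67 kJ gives D = 622 kJ/mol.

D(C=C) ≈ 622 kJ/mol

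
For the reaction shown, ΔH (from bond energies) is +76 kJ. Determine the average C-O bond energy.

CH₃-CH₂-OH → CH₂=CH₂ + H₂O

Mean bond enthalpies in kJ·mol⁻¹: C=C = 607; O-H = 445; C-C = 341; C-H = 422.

D(C-O) ≈ 365 kJ/mol

Let D be the C-O bond energy.
Σ(broken) = 1×341 + 5×422 + 1×D + 1×445 = 2896 + D
Σ(formed) = 4×422 + 1×607 + 2×445 = 3185
ΔH = Σ(broken) − Σ(formed) = (2896 + D) − (3185) = −289 + D
Setting this equal to +76 kJ gives D = 365 kJ/mol.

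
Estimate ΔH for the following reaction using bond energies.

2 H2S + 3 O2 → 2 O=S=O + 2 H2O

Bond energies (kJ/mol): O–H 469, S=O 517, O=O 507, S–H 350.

Bonds broken (reactants):
  O=O: 3 × 507 = 1521
  S–H: 4 × 350 = 1400
  Σ(broken) = 2921 kJ
Bonds formed (products):
  O–H: 4 × 469 = 1876
  S=O: 4 × 517 = 2068
  Σ(formed) = 3944 kJ
ΔH = Σ(broken) − Σ(formed) = 2921 − 3944 = −1023 kJ

ΔH ≈ −1023 kJ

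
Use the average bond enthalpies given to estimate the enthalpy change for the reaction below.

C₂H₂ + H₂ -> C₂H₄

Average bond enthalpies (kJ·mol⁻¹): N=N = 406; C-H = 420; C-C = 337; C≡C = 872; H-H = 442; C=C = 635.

ΔH ≈ −161 kJ

Bonds broken (reactants):
  C≡C: 1 × 872 = 872
  C-H: 2 × 420 = 840
  H-H: 1 × 442 = 442
  Σ(broken) = 2154 kJ
Bonds formed (products):
  C-H: 4 × 420 = 1680
  C=C: 1 × 635 = 635
  Σ(formed) = 2315 kJ
ΔH = Σ(broken) − Σ(formed) = 2154 − 2315 = −161 kJ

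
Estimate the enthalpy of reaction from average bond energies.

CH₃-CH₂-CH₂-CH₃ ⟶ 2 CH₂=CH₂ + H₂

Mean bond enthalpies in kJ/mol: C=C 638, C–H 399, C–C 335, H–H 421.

Bonds broken (reactants):
  C–C: 3 × 335 = 1005
  C–H: 10 × 399 = 3990
  Σ(broken) = 4995 kJ
Bonds formed (products):
  C–H: 8 × 399 = 3192
  C=C: 2 × 638 = 1276
  H–H: 1 × 421 = 421
  Σ(formed) = 4889 kJ
ΔH = Σ(broken) − Σ(formed) = 4995 − 4889 = +106 kJ

ΔH ≈ +106 kJ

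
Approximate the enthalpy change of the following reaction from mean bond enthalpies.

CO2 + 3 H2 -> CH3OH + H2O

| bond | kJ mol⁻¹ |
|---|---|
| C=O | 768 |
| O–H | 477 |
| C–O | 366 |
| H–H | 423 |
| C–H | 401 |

ΔH ≈ −195 kJ

Bonds broken (reactants):
  C=O: 2 × 768 = 1536
  H–H: 3 × 423 = 1269
  Σ(broken) = 2805 kJ
Bonds formed (products):
  C–H: 3 × 401 = 1203
  C–O: 1 × 366 = 366
  O–H: 3 × 477 = 1431
  Σ(formed) = 3000 kJ
ΔH = Σ(broken) − Σ(formed) = 2805 − 3000 = −195 kJ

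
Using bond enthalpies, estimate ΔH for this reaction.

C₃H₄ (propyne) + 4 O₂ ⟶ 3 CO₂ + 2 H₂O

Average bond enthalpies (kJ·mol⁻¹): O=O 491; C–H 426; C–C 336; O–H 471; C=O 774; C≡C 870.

ΔH ≈ −1654 kJ

Bonds broken (reactants):
  C≡C: 1 × 870 = 870
  C–C: 1 × 336 = 336
  C–H: 4 × 426 = 1704
  O=O: 4 × 491 = 1964
  Σ(broken) = 4874 kJ
Bonds formed (products):
  C=O: 6 × 774 = 4644
  O–H: 4 × 471 = 1884
  Σ(formed) = 6528 kJ
ΔH = Σ(broken) − Σ(formed) = 4874 − 6528 = −1654 kJ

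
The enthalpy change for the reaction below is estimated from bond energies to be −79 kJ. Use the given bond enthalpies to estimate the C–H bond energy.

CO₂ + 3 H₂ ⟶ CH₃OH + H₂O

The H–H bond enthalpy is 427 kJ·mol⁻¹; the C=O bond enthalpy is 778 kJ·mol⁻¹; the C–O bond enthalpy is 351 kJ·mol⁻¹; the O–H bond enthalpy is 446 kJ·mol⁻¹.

Let D be the C–H bond energy.
Σ(broken) = 2×778 + 3×427 = 2837
Σ(formed) = 3×D + 1×351 + 3×446 = 1689 + 3D
ΔH = Σ(broken) − Σ(formed) = (2837) − (1689 + 3D) = +1148 − 3D
Setting this equal to −79 kJ gives 3D = 1227, so D = 409 kJ/mol.

D(C–H) ≈ 409 kJ/mol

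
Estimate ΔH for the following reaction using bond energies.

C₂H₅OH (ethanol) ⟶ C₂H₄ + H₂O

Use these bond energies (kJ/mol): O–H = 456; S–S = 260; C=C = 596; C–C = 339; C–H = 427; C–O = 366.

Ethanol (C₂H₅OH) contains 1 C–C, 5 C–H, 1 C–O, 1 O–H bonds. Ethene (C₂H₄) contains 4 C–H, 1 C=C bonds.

Bonds broken (reactants):
  C–C: 1 × 339 = 339
  C–H: 5 × 427 = 2135
  C–O: 1 × 366 = 366
  O–H: 1 × 456 = 456
  Σ(broken) = 3296 kJ
Bonds formed (products):
  C–H: 4 × 427 = 1708
  C=C: 1 × 596 = 596
  O–H: 2 × 456 = 912
  Σ(formed) = 3216 kJ
ΔH = Σ(broken) − Σ(formed) = 3296 − 3216 = +80 kJ

ΔH ≈ +80 kJ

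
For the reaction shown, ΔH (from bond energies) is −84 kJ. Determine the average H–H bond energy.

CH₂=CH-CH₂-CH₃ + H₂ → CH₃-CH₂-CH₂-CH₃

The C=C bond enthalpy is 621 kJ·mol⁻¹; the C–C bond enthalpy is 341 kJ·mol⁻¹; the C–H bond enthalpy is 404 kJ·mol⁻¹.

Let D be the H–H bond energy.
Σ(broken) = 2×341 + 8×404 + 1×621 + 1×D = 4535 + D
Σ(formed) = 3×341 + 10×404 = 5063
ΔH = Σ(broken) − Σ(formed) = (4535 + D) − (5063) = −528 + D
Setting this equal to −84 kJ gives D = 444 kJ/mol.

D(H–H) ≈ 444 kJ/mol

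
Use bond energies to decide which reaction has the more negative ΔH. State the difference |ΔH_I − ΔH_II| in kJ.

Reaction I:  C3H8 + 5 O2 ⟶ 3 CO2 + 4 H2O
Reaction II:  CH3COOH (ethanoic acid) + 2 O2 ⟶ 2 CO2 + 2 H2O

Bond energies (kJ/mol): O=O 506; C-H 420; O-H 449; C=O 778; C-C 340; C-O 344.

Reaction I, by 965 kJ

Reaction I:
  Bonds broken (reactants):
    C-C: 2 × 340 = 680
    C-H: 8 × 420 = 3360
    O=O: 5 × 506 = 2530
    Σ(broken) = 6570 kJ
  Bonds formed (products):
    C=O: 6 × 778 = 4668
    O-H: 8 × 449 = 3592
    Σ(formed) = 8260 kJ
  ΔH_I = 6570 − 8260 = −1690 kJ
Reaction II:
  Bonds broken (reactants):
    C-C: 1 × 340 = 340
    C-H: 3 × 420 = 1260
    C-O: 1 × 344 = 344
    C=O: 1 × 778 = 778
    O-H: 1 × 449 = 449
    O=O: 2 × 506 = 1012
    Σ(broken) = 4183 kJ
  Bonds formed (products):
    C=O: 4 × 778 = 3112
    O-H: 4 × 449 = 1796
    Σ(formed) = 4908 kJ
  ΔH_II = 4183 − 4908 = −725 kJ
ΔH_I − ΔH_II = −965 kJ, so reaction I has the more negative ΔH; |ΔH_I − ΔH_II| = 965 kJ.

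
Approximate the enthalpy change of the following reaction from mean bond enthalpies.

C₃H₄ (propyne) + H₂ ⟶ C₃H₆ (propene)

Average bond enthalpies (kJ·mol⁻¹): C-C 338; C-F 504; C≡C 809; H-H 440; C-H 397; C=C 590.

ΔH ≈ −135 kJ

Bonds broken (reactants):
  C≡C: 1 × 809 = 809
  C-C: 1 × 338 = 338
  C-H: 4 × 397 = 1588
  H-H: 1 × 440 = 440
  Σ(broken) = 3175 kJ
Bonds formed (products):
  C-C: 1 × 338 = 338
  C-H: 6 × 397 = 2382
  C=C: 1 × 590 = 590
  Σ(formed) = 3310 kJ
ΔH = Σ(broken) − Σ(formed) = 3175 − 3310 = −135 kJ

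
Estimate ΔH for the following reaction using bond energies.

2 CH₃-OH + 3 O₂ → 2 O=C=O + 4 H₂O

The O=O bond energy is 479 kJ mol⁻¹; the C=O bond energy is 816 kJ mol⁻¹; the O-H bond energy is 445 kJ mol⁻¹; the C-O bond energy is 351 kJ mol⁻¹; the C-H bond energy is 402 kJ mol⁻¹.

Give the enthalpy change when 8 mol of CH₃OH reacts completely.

ΔH = −5532 kJ

Bonds broken (reactants):
  C-H: 6 × 402 = 2412
  C-O: 2 × 351 = 702
  O-H: 2 × 445 = 890
  O=O: 3 × 479 = 1437
  Σ(broken) = 5441 kJ
Bonds formed (products):
  C=O: 4 × 816 = 3264
  O-H: 8 × 445 = 3560
  Σ(formed) = 6824 kJ
ΔH = Σ(broken) − Σ(formed) = 5441 − 6824 = −1383 kJ
For 4× the reaction as written: 4 × (−1383) = −5532 kJ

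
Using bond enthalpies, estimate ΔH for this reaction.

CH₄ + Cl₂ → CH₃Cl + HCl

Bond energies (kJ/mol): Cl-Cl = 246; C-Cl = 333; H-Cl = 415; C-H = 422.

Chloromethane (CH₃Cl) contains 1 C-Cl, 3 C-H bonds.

Bonds broken (reactants):
  C-H: 4 × 422 = 1688
  Cl-Cl: 1 × 246 = 246
  Σ(broken) = 1934 kJ
Bonds formed (products):
  C-Cl: 1 × 333 = 333
  C-H: 3 × 422 = 1266
  H-Cl: 1 × 415 = 415
  Σ(formed) = 2014 kJ
ΔH = Σ(broken) − Σ(formed) = 1934 − 2014 = −80 kJ

ΔH ≈ −80 kJ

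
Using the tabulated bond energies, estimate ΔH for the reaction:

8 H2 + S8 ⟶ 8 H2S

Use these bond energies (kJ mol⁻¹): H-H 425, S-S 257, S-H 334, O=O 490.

Bonds broken (reactants):
  H-H: 8 × 425 = 3400
  S-S: 8 × 257 = 2056
  Σ(broken) = 5456 kJ
Bonds formed (products):
  S-H: 16 × 334 = 5344
  Σ(formed) = 5344 kJ
ΔH = Σ(broken) − Σ(formed) = 5456 − 5344 = +112 kJ

ΔH ≈ +112 kJ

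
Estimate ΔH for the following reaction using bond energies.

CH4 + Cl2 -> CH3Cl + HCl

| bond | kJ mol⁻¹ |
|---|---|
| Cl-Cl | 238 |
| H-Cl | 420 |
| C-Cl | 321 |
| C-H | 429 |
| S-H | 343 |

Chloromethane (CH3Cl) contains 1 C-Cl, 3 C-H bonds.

ΔH ≈ −74 kJ

Bonds broken (reactants):
  C-H: 4 × 429 = 1716
  Cl-Cl: 1 × 238 = 238
  Σ(broken) = 1954 kJ
Bonds formed (products):
  C-Cl: 1 × 321 = 321
  C-H: 3 × 429 = 1287
  H-Cl: 1 × 420 = 420
  Σ(formed) = 2028 kJ
ΔH = Σ(broken) − Σ(formed) = 1954 − 2028 = −74 kJ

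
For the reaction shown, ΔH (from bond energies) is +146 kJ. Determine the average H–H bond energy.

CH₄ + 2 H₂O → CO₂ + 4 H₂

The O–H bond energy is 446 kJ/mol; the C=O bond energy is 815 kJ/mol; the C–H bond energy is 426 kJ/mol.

D(H–H) ≈ 428 kJ/mol

Let D be the H–H bond energy.
Σ(broken) = 4×426 + 4×446 = 3488
Σ(formed) = 2×815 + 4×D = 1630 + 4D
ΔH = Σ(broken) − Σ(formed) = (3488) − (1630 + 4D) = +1858 − 4D
Setting this equal to +146 kJ gives 4D = 1712, so D = 428 kJ/mol.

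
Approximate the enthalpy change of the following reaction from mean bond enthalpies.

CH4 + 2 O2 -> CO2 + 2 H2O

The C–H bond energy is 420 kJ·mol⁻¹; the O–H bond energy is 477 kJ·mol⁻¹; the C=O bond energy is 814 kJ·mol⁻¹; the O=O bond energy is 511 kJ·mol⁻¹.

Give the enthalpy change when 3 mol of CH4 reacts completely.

Bonds broken (reactants):
  C–H: 4 × 420 = 1680
  O=O: 2 × 511 = 1022
  Σ(broken) = 2702 kJ
Bonds formed (products):
  C=O: 2 × 814 = 1628
  O–H: 4 × 477 = 1908
  Σ(formed) = 3536 kJ
ΔH = Σ(broken) − Σ(formed) = 2702 − 3536 = −834 kJ
For 3× the reaction as written: 3 × (−834) = −2502 kJ

ΔH = −2502 kJ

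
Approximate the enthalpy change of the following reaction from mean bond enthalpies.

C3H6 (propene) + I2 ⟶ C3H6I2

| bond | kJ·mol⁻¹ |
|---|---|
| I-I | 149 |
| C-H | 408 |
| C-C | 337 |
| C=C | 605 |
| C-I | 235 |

Bonds broken (reactants):
  C-C: 1 × 337 = 337
  C-H: 6 × 408 = 2448
  C=C: 1 × 605 = 605
  I-I: 1 × 149 = 149
  Σ(broken) = 3539 kJ
Bonds formed (products):
  C-C: 2 × 337 = 674
  C-H: 6 × 408 = 2448
  C-I: 2 × 235 = 470
  Σ(formed) = 3592 kJ
ΔH = Σ(broken) − Σ(formed) = 3539 − 3592 = −53 kJ

ΔH ≈ −53 kJ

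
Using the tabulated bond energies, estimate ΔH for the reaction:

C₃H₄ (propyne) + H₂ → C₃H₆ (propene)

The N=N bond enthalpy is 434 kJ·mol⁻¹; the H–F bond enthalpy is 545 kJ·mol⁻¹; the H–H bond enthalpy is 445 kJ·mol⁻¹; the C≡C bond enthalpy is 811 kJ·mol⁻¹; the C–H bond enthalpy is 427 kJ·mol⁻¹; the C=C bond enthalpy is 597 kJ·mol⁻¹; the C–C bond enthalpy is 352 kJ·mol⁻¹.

Bonds broken (reactants):
  C≡C: 1 × 811 = 811
  C–C: 1 × 352 = 352
  C–H: 4 × 427 = 1708
  H–H: 1 × 445 = 445
  Σ(broken) = 3316 kJ
Bonds formed (products):
  C–C: 1 × 352 = 352
  C–H: 6 × 427 = 2562
  C=C: 1 × 597 = 597
  Σ(formed) = 3511 kJ
ΔH = Σ(broken) − Σ(formed) = 3316 − 3511 = −195 kJ

ΔH ≈ −195 kJ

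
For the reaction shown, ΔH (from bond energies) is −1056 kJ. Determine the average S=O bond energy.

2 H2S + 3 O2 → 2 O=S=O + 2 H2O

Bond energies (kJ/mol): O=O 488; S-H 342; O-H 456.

D(S=O) ≈ 516 kJ/mol

Let D be the S=O bond energy.
Σ(broken) = 3×488 + 4×342 = 2832
Σ(formed) = 4×456 + 4×D = 1824 + 4D
ΔH = Σ(broken) − Σ(formed) = (2832) − (1824 + 4D) = +1008 − 4D
Setting this equal to −1056 kJ gives 4D = 2064, so D = 516 kJ/mol.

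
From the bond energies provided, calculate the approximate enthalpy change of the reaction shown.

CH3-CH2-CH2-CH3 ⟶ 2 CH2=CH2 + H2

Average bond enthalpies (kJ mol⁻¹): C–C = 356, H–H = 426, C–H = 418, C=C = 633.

Bonds broken (reactants):
  C–C: 3 × 356 = 1068
  C–H: 10 × 418 = 4180
  Σ(broken) = 5248 kJ
Bonds formed (products):
  C–H: 8 × 418 = 3344
  C=C: 2 × 633 = 1266
  H–H: 1 × 426 = 426
  Σ(formed) = 5036 kJ
ΔH = Σ(broken) − Σ(formed) = 5248 − 5036 = +212 kJ

ΔH ≈ +212 kJ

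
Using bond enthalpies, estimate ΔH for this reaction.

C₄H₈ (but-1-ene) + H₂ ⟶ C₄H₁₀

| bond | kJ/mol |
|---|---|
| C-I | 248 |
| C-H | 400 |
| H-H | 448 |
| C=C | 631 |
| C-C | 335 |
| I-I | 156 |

ΔH ≈ −56 kJ

Bonds broken (reactants):
  C-C: 2 × 335 = 670
  C-H: 8 × 400 = 3200
  C=C: 1 × 631 = 631
  H-H: 1 × 448 = 448
  Σ(broken) = 4949 kJ
Bonds formed (products):
  C-C: 3 × 335 = 1005
  C-H: 10 × 400 = 4000
  Σ(formed) = 5005 kJ
ΔH = Σ(broken) − Σ(formed) = 4949 − 5005 = −56 kJ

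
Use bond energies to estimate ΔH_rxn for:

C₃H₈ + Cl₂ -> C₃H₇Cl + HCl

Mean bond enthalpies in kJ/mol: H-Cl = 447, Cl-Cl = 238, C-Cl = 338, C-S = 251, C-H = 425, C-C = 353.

Bonds broken (reactants):
  C-C: 2 × 353 = 706
  C-H: 8 × 425 = 3400
  Cl-Cl: 1 × 238 = 238
  Σ(broken) = 4344 kJ
Bonds formed (products):
  C-C: 2 × 353 = 706
  C-Cl: 1 × 338 = 338
  C-H: 7 × 425 = 2975
  H-Cl: 1 × 447 = 447
  Σ(formed) = 4466 kJ
ΔH = Σ(broken) − Σ(formed) = 4344 − 4466 = −122 kJ

ΔH ≈ −122 kJ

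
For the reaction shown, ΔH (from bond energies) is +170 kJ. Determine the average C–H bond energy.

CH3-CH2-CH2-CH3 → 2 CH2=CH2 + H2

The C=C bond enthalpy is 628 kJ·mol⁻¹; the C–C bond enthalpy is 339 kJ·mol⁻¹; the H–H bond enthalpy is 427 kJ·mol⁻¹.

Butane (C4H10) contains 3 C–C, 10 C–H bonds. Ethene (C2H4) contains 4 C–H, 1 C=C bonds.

D(C–H) ≈ 418 kJ/mol

Let D be the C–H bond energy.
Σ(broken) = 3×339 + 10×D = 1017 + 10D
Σ(formed) = 8×D + 2×628 + 1×427 = 1683 + 8D
ΔH = Σ(broken) − Σ(formed) = (1017 + 10D) − (1683 + 8D) = −666 + 2D
Setting this equal to +170 kJ gives 2D = 836, so D = 418 kJ/mol.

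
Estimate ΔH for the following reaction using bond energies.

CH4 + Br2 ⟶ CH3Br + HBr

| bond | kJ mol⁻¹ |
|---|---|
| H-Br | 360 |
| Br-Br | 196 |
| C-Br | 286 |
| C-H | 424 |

ΔH ≈ −26 kJ

Bonds broken (reactants):
  Br-Br: 1 × 196 = 196
  C-H: 4 × 424 = 1696
  Σ(broken) = 1892 kJ
Bonds formed (products):
  C-Br: 1 × 286 = 286
  C-H: 3 × 424 = 1272
  H-Br: 1 × 360 = 360
  Σ(formed) = 1918 kJ
ΔH = Σ(broken) − Σ(formed) = 1892 − 1918 = −26 kJ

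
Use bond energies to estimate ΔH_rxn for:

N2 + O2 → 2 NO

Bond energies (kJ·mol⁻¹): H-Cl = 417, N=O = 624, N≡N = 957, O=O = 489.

ΔH ≈ +198 kJ

Bonds broken (reactants):
  N≡N: 1 × 957 = 957
  O=O: 1 × 489 = 489
  Σ(broken) = 1446 kJ
Bonds formed (products):
  N=O: 2 × 624 = 1248
  Σ(formed) = 1248 kJ
ΔH = Σ(broken) − Σ(formed) = 1446 − 1248 = +198 kJ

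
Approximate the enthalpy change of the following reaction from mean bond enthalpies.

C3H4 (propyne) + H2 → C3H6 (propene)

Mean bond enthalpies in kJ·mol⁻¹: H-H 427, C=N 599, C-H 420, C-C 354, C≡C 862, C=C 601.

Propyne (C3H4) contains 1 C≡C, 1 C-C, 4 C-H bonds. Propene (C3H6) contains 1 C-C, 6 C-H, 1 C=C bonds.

ΔH ≈ −152 kJ

Bonds broken (reactants):
  C≡C: 1 × 862 = 862
  C-C: 1 × 354 = 354
  C-H: 4 × 420 = 1680
  H-H: 1 × 427 = 427
  Σ(broken) = 3323 kJ
Bonds formed (products):
  C-C: 1 × 354 = 354
  C-H: 6 × 420 = 2520
  C=C: 1 × 601 = 601
  Σ(formed) = 3475 kJ
ΔH = Σ(broken) − Σ(formed) = 3323 − 3475 = −152 kJ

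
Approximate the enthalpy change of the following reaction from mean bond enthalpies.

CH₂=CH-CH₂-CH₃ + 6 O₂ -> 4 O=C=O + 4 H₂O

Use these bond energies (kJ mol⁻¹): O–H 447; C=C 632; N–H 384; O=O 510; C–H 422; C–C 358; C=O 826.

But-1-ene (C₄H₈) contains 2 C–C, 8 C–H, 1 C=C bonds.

ΔH ≈ −2400 kJ

Bonds broken (reactants):
  C–C: 2 × 358 = 716
  C–H: 8 × 422 = 3376
  C=C: 1 × 632 = 632
  O=O: 6 × 510 = 3060
  Σ(broken) = 7784 kJ
Bonds formed (products):
  C=O: 8 × 826 = 6608
  O–H: 8 × 447 = 3576
  Σ(formed) = 10184 kJ
ΔH = Σ(broken) − Σ(formed) = 7784 − 10184 = −2400 kJ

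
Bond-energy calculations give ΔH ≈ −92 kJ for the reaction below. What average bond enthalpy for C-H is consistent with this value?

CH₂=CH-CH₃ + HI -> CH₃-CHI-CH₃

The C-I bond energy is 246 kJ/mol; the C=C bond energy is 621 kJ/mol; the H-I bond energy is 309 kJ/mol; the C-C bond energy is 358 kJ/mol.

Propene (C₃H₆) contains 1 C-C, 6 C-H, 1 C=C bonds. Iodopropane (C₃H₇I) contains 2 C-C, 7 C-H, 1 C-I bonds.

Let D be the C-H bond energy.
Σ(broken) = 1×358 + 6×D + 1×621 + 1×309 = 1288 + 6D
Σ(formed) = 2×358 + 7×D + 1×246 = 962 + 7D
ΔH = Σ(broken) − Σ(formed) = (1288 + 6D) − (962 + 7D) = +326 − D
Setting this equal to −92 kJ gives D = 418 kJ/mol.

D(C-H) ≈ 418 kJ/mol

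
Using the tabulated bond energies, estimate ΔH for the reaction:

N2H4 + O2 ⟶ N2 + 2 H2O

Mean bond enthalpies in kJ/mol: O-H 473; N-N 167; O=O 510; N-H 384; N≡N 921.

ΔH ≈ −600 kJ

Bonds broken (reactants):
  N-H: 4 × 384 = 1536
  N-N: 1 × 167 = 167
  O=O: 1 × 510 = 510
  Σ(broken) = 2213 kJ
Bonds formed (products):
  N≡N: 1 × 921 = 921
  O-H: 4 × 473 = 1892
  Σ(formed) = 2813 kJ
ΔH = Σ(broken) − Σ(formed) = 2213 − 2813 = −600 kJ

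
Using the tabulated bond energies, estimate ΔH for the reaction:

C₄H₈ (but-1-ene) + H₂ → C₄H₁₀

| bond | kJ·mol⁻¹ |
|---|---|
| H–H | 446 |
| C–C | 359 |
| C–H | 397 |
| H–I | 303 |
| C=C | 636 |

Bonds broken (reactants):
  C–C: 2 × 359 = 718
  C–H: 8 × 397 = 3176
  C=C: 1 × 636 = 636
  H–H: 1 × 446 = 446
  Σ(broken) = 4976 kJ
Bonds formed (products):
  C–C: 3 × 359 = 1077
  C–H: 10 × 397 = 3970
  Σ(formed) = 5047 kJ
ΔH = Σ(broken) − Σ(formed) = 4976 − 5047 = −71 kJ

ΔH ≈ −71 kJ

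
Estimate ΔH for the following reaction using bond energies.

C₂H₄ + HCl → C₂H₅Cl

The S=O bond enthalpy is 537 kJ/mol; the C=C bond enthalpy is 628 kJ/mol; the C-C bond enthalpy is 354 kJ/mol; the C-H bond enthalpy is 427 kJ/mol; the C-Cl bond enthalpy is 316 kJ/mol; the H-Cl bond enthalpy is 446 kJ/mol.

Bonds broken (reactants):
  C-H: 4 × 427 = 1708
  C=C: 1 × 628 = 628
  H-Cl: 1 × 446 = 446
  Σ(broken) = 2782 kJ
Bonds formed (products):
  C-C: 1 × 354 = 354
  C-Cl: 1 × 316 = 316
  C-H: 5 × 427 = 2135
  Σ(formed) = 2805 kJ
ΔH = Σ(broken) − Σ(formed) = 2782 − 2805 = −23 kJ

ΔH ≈ −23 kJ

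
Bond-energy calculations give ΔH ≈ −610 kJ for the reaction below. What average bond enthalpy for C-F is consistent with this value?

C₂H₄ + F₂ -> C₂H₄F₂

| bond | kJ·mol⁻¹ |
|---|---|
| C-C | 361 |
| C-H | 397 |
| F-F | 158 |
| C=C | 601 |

D(C-F) ≈ 504 kJ/mol

Let D be the C-F bond energy.
Σ(broken) = 4×397 + 1×601 + 1×158 = 2347
Σ(formed) = 1×361 + 2×D + 4×397 = 1949 + 2D
ΔH = Σ(broken) − Σ(formed) = (2347) − (1949 + 2D) = +398 − 2D
Setting this equal to −610 kJ gives 2D = 1008, so D = 504 kJ/mol.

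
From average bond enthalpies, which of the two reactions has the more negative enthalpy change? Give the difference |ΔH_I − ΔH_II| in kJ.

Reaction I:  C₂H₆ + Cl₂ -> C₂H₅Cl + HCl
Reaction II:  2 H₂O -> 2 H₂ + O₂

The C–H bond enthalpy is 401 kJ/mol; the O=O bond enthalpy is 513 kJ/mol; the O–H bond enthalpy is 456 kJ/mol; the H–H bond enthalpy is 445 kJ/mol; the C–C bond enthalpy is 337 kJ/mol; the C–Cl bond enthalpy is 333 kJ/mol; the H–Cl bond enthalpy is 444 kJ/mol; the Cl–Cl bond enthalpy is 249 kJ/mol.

Reaction I:
  Bonds broken (reactants):
    C–C: 1 × 337 = 337
    C–H: 6 × 401 = 2406
    Cl–Cl: 1 × 249 = 249
    Σ(broken) = 2992 kJ
  Bonds formed (products):
    C–C: 1 × 337 = 337
    C–Cl: 1 × 333 = 333
    C–H: 5 × 401 = 2005
    H–Cl: 1 × 444 = 444
    Σ(formed) = 3119 kJ
  ΔH_I = 2992 − 3119 = −127 kJ
Reaction II:
  Bonds broken (reactants):
    O–H: 4 × 456 = 1824
    Σ(broken) = 1824 kJ
  Bonds formed (products):
    H–H: 2 × 445 = 890
    O=O: 1 × 513 = 513
    Σ(formed) = 1403 kJ
  ΔH_II = 1824 − 1403 = +421 kJ
ΔH_I − ΔH_II = −548 kJ, so reaction I has the more negative ΔH; |ΔH_I − ΔH_II| = 548 kJ.

Reaction I, by 548 kJ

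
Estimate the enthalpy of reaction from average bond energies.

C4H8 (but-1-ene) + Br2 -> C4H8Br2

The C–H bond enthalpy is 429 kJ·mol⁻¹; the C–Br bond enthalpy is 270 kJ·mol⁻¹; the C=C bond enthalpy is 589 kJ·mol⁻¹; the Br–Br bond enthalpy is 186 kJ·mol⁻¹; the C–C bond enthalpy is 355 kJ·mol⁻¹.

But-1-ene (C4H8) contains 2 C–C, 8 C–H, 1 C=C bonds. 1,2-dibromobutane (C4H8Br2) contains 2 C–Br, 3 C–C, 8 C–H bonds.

ΔH ≈ −120 kJ

Bonds broken (reactants):
  Br–Br: 1 × 186 = 186
  C–C: 2 × 355 = 710
  C–H: 8 × 429 = 3432
  C=C: 1 × 589 = 589
  Σ(broken) = 4917 kJ
Bonds formed (products):
  C–Br: 2 × 270 = 540
  C–C: 3 × 355 = 1065
  C–H: 8 × 429 = 3432
  Σ(formed) = 5037 kJ
ΔH = Σ(broken) − Σ(formed) = 4917 − 5037 = −120 kJ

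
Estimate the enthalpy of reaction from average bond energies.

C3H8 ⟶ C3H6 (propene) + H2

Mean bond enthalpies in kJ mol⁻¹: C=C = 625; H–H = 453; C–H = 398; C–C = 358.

ΔH ≈ +76 kJ

Bonds broken (reactants):
  C–C: 2 × 358 = 716
  C–H: 8 × 398 = 3184
  Σ(broken) = 3900 kJ
Bonds formed (products):
  C–C: 1 × 358 = 358
  C–H: 6 × 398 = 2388
  C=C: 1 × 625 = 625
  H–H: 1 × 453 = 453
  Σ(formed) = 3824 kJ
ΔH = Σ(broken) − Σ(formed) = 3900 − 3824 = +76 kJ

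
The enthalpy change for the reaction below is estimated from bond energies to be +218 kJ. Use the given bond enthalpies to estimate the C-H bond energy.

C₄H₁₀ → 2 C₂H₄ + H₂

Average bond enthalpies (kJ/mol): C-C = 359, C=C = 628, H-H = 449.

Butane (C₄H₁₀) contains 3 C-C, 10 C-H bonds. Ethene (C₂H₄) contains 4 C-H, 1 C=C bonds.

Let D be the C-H bond energy.
Σ(broken) = 3×359 + 10×D = 1077 + 10D
Σ(formed) = 8×D + 2×628 + 1×449 = 1705 + 8D
ΔH = Σ(broken) − Σ(formed) = (1077 + 10D) − (1705 + 8D) = −628 + 2D
Setting this equal to +218 kJ gives 2D = 846, so D = 423 kJ/mol.

D(C-H) ≈ 423 kJ/mol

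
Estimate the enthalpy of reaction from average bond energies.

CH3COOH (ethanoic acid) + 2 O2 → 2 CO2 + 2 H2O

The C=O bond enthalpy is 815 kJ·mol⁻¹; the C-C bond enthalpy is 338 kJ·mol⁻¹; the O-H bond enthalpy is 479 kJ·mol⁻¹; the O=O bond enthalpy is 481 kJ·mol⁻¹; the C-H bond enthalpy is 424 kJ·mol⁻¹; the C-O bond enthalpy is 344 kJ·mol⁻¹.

Bonds broken (reactants):
  C-C: 1 × 338 = 338
  C-H: 3 × 424 = 1272
  C-O: 1 × 344 = 344
  C=O: 1 × 815 = 815
  O-H: 1 × 479 = 479
  O=O: 2 × 481 = 962
  Σ(broken) = 4210 kJ
Bonds formed (products):
  C=O: 4 × 815 = 3260
  O-H: 4 × 479 = 1916
  Σ(formed) = 5176 kJ
ΔH = Σ(broken) − Σ(formed) = 4210 − 5176 = −966 kJ

ΔH ≈ −966 kJ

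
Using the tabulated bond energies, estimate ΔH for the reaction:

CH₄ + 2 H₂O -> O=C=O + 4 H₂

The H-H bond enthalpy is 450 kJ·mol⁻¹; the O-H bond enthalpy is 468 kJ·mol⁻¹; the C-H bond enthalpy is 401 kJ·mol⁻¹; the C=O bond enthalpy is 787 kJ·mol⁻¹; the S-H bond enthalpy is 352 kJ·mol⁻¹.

Bonds broken (reactants):
  C-H: 4 × 401 = 1604
  O-H: 4 × 468 = 1872
  Σ(broken) = 3476 kJ
Bonds formed (products):
  C=O: 2 × 787 = 1574
  H-H: 4 × 450 = 1800
  Σ(formed) = 3374 kJ
ΔH = Σ(broken) − Σ(formed) = 3476 − 3374 = +102 kJ

ΔH ≈ +102 kJ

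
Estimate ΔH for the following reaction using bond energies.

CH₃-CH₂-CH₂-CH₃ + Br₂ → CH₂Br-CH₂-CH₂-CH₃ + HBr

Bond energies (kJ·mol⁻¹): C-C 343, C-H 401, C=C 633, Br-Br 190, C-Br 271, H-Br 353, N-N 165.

Bonds broken (reactants):
  Br-Br: 1 × 190 = 190
  C-C: 3 × 343 = 1029
  C-H: 10 × 401 = 4010
  Σ(broken) = 5229 kJ
Bonds formed (products):
  C-Br: 1 × 271 = 271
  C-C: 3 × 343 = 1029
  C-H: 9 × 401 = 3609
  H-Br: 1 × 353 = 353
  Σ(formed) = 5262 kJ
ΔH = Σ(broken) − Σ(formed) = 5229 − 5262 = −33 kJ

ΔH ≈ −33 kJ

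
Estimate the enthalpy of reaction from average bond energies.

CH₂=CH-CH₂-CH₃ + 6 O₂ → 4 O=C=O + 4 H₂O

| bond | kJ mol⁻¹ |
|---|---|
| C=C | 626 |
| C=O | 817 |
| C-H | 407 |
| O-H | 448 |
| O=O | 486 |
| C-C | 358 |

ΔH ≈ −2606 kJ

Bonds broken (reactants):
  C-C: 2 × 358 = 716
  C-H: 8 × 407 = 3256
  C=C: 1 × 626 = 626
  O=O: 6 × 486 = 2916
  Σ(broken) = 7514 kJ
Bonds formed (products):
  C=O: 8 × 817 = 6536
  O-H: 8 × 448 = 3584
  Σ(formed) = 10120 kJ
ΔH = Σ(broken) − Σ(formed) = 7514 − 10120 = −2606 kJ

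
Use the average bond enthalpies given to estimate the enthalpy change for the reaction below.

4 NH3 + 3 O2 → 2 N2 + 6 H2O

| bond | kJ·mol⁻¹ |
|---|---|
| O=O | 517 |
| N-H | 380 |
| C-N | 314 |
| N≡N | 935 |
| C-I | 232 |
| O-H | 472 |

ΔH ≈ −1423 kJ

Bonds broken (reactants):
  N-H: 12 × 380 = 4560
  O=O: 3 × 517 = 1551
  Σ(broken) = 6111 kJ
Bonds formed (products):
  N≡N: 2 × 935 = 1870
  O-H: 12 × 472 = 5664
  Σ(formed) = 7534 kJ
ΔH = Σ(broken) − Σ(formed) = 6111 − 7534 = −1423 kJ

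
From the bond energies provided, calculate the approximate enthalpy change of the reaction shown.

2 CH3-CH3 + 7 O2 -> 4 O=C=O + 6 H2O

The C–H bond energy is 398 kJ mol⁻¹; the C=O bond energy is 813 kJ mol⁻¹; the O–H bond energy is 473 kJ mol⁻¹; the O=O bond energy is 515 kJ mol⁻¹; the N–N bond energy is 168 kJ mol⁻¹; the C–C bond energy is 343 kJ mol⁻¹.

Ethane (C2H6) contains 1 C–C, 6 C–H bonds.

ΔH ≈ −3113 kJ

Bonds broken (reactants):
  C–C: 2 × 343 = 686
  C–H: 12 × 398 = 4776
  O=O: 7 × 515 = 3605
  Σ(broken) = 9067 kJ
Bonds formed (products):
  C=O: 8 × 813 = 6504
  O–H: 12 × 473 = 5676
  Σ(formed) = 12180 kJ
ΔH = Σ(broken) − Σ(formed) = 9067 − 12180 = −3113 kJ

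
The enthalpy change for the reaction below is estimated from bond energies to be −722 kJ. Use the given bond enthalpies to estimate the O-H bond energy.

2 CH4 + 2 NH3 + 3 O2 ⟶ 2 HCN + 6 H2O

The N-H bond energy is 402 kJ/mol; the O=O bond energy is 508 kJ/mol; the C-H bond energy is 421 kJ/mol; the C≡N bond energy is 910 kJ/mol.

D(O-H) ≈ 447 kJ/mol

Let D be the O-H bond energy.
Σ(broken) = 8×421 + 6×402 + 3×508 = 7304
Σ(formed) = 2×910 + 2×421 + 12×D = 2662 + 12D
ΔH = Σ(broken) − Σ(formed) = (7304) − (2662 + 12D) = +4642 − 12D
Setting this equal to −722 kJ gives 12D = 5364, so D = 447 kJ/mol.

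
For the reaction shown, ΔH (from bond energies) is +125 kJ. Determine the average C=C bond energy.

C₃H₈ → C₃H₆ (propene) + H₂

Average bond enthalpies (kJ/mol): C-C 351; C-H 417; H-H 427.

Let D be the C=C bond energy.
Σ(broken) = 2×351 + 8×417 = 4038
Σ(formed) = 1×351 + 6×417 + 1×D + 1×427 = 3280 + D
ΔH = Σ(broken) − Σ(formed) = (4038) − (3280 + D) = +758 − D
Setting this equal to +125 kJ gives D = 633 kJ/mol.

D(C=C) ≈ 633 kJ/mol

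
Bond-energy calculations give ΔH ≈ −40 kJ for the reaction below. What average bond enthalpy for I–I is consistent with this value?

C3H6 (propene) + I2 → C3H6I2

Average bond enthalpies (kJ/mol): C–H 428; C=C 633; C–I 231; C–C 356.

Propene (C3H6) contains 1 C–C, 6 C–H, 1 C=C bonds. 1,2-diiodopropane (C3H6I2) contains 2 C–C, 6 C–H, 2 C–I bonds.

Let D be the I–I bond energy.
Σ(broken) = 1×356 + 6×428 + 1×633 + 1×D = 3557 + D
Σ(formed) = 2×356 + 6×428 + 2×231 = 3742
ΔH = Σ(broken) − Σ(formed) = (3557 + D) − (3742) = −185 + D
Setting this equal to −40 kJ gives D = 145 kJ/mol.

D(I–I) ≈ 145 kJ/mol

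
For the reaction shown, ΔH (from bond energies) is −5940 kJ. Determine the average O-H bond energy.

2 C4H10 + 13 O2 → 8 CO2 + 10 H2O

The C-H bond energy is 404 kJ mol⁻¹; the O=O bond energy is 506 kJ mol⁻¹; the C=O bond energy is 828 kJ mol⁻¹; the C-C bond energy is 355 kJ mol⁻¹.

D(O-H) ≈ 474 kJ/mol

Let D be the O-H bond energy.
Σ(broken) = 6×355 + 20×404 + 13×506 = 16788
Σ(formed) = 16×828 + 20×D = 13248 + 20D
ΔH = Σ(broken) − Σ(formed) = (16788) − (13248 + 20D) = +3540 − 20D
Setting this equal to −5940 kJ gives 20D = 9480, so D = 474 kJ/mol.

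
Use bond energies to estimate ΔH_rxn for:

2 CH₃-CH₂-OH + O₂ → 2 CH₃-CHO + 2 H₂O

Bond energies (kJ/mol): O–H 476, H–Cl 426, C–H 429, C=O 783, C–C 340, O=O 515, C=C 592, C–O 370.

ΔH ≈ −405 kJ

Bonds broken (reactants):
  C–C: 2 × 340 = 680
  C–H: 10 × 429 = 4290
  C–O: 2 × 370 = 740
  O–H: 2 × 476 = 952
  O=O: 1 × 515 = 515
  Σ(broken) = 7177 kJ
Bonds formed (products):
  C–C: 2 × 340 = 680
  C–H: 8 × 429 = 3432
  C=O: 2 × 783 = 1566
  O–H: 4 × 476 = 1904
  Σ(formed) = 7582 kJ
ΔH = Σ(broken) − Σ(formed) = 7177 − 7582 = −405 kJ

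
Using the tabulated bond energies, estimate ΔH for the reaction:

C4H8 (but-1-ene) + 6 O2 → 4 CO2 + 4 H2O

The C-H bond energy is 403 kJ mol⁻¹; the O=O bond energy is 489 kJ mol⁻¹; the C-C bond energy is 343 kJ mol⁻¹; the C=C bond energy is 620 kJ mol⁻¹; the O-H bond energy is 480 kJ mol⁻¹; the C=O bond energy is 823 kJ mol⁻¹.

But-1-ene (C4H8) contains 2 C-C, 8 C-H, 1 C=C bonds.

Bonds broken (reactants):
  C-C: 2 × 343 = 686
  C-H: 8 × 403 = 3224
  C=C: 1 × 620 = 620
  O=O: 6 × 489 = 2934
  Σ(broken) = 7464 kJ
Bonds formed (products):
  C=O: 8 × 823 = 6584
  O-H: 8 × 480 = 3840
  Σ(formed) = 10424 kJ
ΔH = Σ(broken) − Σ(formed) = 7464 − 10424 = −2960 kJ

ΔH ≈ −2960 kJ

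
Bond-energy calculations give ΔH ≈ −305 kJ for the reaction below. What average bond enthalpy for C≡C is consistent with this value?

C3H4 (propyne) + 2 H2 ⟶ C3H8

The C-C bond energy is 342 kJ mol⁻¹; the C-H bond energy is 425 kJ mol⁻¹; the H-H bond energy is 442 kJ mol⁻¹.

D(C≡C) ≈ 853 kJ/mol

Let D be the C≡C bond energy.
Σ(broken) = 1×D + 1×342 + 4×425 + 2×442 = 2926 + D
Σ(formed) = 2×342 + 8×425 = 4084
ΔH = Σ(broken) − Σ(formed) = (2926 + D) − (4084) = −1158 + D
Setting this equal to −305 kJ gives D = 853 kJ/mol.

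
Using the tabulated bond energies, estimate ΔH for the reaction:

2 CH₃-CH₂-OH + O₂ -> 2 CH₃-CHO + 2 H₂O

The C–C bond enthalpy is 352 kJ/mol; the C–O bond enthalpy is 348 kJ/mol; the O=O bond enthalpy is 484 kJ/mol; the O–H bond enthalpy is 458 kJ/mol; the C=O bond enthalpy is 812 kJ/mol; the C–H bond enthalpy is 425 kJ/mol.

ΔH ≈ −510 kJ

Bonds broken (reactants):
  C–C: 2 × 352 = 704
  C–H: 10 × 425 = 4250
  C–O: 2 × 348 = 696
  O–H: 2 × 458 = 916
  O=O: 1 × 484 = 484
  Σ(broken) = 7050 kJ
Bonds formed (products):
  C–C: 2 × 352 = 704
  C–H: 8 × 425 = 3400
  C=O: 2 × 812 = 1624
  O–H: 4 × 458 = 1832
  Σ(formed) = 7560 kJ
ΔH = Σ(broken) − Σ(formed) = 7050 − 7560 = −510 kJ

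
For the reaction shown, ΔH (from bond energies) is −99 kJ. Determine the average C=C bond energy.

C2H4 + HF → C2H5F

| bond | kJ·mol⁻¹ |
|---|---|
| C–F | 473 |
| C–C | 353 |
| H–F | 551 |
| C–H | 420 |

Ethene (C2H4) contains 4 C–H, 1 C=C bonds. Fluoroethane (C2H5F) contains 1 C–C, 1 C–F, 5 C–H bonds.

D(C=C) ≈ 596 kJ/mol

Let D be the C=C bond energy.
Σ(broken) = 4×420 + 1×D + 1×551 = 2231 + D
Σ(formed) = 1×353 + 1×473 + 5×420 = 2926
ΔH = Σ(broken) − Σ(formed) = (2231 + D) − (2926) = −695 + D
Setting this equal to −99 kJ gives D = 596 kJ/mol.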